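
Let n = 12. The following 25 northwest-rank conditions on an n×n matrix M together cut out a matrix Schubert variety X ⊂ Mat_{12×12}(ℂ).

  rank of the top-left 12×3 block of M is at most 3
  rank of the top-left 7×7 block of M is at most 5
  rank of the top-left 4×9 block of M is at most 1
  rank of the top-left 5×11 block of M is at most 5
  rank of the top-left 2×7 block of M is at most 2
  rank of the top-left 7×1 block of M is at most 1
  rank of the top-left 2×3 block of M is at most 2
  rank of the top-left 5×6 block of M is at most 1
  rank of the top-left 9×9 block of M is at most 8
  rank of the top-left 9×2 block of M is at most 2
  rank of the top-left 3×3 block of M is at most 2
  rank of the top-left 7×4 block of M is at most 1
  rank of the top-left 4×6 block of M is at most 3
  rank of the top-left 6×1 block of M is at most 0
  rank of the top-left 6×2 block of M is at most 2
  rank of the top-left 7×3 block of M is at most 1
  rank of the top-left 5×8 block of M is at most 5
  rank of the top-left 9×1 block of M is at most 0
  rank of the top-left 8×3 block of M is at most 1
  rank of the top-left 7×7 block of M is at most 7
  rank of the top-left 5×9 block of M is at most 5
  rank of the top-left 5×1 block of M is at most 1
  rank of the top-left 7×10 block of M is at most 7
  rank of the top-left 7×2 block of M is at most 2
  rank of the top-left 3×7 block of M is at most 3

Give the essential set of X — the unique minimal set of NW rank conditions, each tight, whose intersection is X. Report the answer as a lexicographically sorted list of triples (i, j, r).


Reconstructing r_w from the 25 given conditions:

  R[1]: 0, 1, 1, 1, 1, 1, 1, 1, 1, 1, 1, 1
  R[2]: 0, 1, 1, 1, 1, 1, 1, 1, 1, 2, 2, 2
  R[3]: 0, 1, 1, 1, 1, 1, 1, 1, 1, 2, 3, 3
  R[4]: 0, 1, 1, 1, 1, 1, 1, 1, 1, 2, 3, 4
  R[5]: 0, 1, 1, 1, 1, 1, 2, 2, 2, 3, 4, 5
  R[6]: 0, 1, 1, 1, 2, 2, 3, 3, 3, 4, 5, 6
  R[7]: 0, 1, 1, 1, 2, 3, 4, 4, 4, 5, 6, 7
  R[8]: 0, 1, 1, 2, 3, 4, 5, 5, 5, 6, 7, 8
  R[9]: 0, 1, 2, 3, 4, 5, 6, 6, 6, 7, 8, 9
  R[10]: 1, 2, 3, 4, 5, 6, 7, 7, 7, 8, 9, 10
  R[11]: 1, 2, 3, 4, 5, 6, 7, 8, 8, 9, 10, 11
  R[12]: 1, 2, 3, 4, 5, 6, 7, 8, 9, 10, 11, 12

the unique w with this rank table is (2, 10, 11, 12, 7, 5, 6, 4, 3, 1, 8, 9).

5 SE-corners of the 39-cell Rothe diagram give Ess(w):

[(4, 9, 1), (5, 6, 1), (7, 4, 1), (8, 3, 1), (9, 1, 0)]


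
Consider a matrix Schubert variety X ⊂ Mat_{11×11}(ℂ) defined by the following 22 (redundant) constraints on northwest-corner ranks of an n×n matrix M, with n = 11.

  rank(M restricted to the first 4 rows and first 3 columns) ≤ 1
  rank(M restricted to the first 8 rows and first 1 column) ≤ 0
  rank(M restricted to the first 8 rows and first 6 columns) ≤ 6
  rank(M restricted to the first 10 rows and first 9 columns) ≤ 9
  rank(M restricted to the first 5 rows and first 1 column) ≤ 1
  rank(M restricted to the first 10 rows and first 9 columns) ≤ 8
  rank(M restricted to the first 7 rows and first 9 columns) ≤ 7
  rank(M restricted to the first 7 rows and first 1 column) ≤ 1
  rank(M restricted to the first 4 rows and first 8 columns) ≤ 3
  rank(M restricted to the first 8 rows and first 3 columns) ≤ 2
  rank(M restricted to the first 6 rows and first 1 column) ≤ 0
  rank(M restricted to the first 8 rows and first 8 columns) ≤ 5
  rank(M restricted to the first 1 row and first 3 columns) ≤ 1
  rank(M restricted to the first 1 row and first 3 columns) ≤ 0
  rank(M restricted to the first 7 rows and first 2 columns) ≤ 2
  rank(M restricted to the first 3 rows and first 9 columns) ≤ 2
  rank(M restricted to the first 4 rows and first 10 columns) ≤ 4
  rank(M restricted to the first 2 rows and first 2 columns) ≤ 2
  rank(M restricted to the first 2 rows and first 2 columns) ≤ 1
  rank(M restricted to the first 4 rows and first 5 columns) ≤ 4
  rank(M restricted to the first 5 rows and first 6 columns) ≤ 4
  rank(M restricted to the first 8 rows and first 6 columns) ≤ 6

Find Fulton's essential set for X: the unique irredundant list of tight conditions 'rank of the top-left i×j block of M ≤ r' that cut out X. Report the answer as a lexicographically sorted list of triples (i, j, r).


Rank table r_w(11×11) implied by the 22 constraints:

  i=1: 0 | 0 | 0 | 1 | 1 | 1 | 1 | 1 | 1 | 1 | 1
  i=2: 0 | 1 | 1 | 2 | 2 | 2 | 2 | 2 | 2 | 2 | 2
  i=3: 0 | 1 | 1 | 2 | 2 | 2 | 2 | 2 | 2 | 3 | 3
  i=4: 0 | 1 | 1 | 2 | 3 | 3 | 3 | 3 | 3 | 4 | 4
  i=5: 0 | 1 | 2 | 3 | 4 | 4 | 4 | 4 | 4 | 5 | 5
  i=6: 0 | 1 | 2 | 3 | 4 | 5 | 5 | 5 | 5 | 6 | 6
  i=7: 0 | 1 | 2 | 3 | 4 | 5 | 5 | 5 | 6 | 7 | 7
  i=8: 0 | 1 | 2 | 3 | 4 | 5 | 5 | 5 | 6 | 7 | 8
  i=9: 1 | 2 | 3 | 4 | 5 | 6 | 6 | 6 | 7 | 8 | 9
  i=10: 1 | 2 | 3 | 4 | 5 | 6 | 7 | 7 | 8 | 9 | 10
  i=11: 1 | 2 | 3 | 4 | 5 | 6 | 7 | 8 | 9 | 10 | 11

giving w = (4, 2, 10, 5, 3, 6, 9, 11, 1, 7, 8) via Δ²R.

Rothe diagram D(w) (21 cells), 5 SE-corners (essential conditions):

[(1, 3, 0), (3, 9, 2), (4, 3, 1), (8, 1, 0), (8, 8, 5)]


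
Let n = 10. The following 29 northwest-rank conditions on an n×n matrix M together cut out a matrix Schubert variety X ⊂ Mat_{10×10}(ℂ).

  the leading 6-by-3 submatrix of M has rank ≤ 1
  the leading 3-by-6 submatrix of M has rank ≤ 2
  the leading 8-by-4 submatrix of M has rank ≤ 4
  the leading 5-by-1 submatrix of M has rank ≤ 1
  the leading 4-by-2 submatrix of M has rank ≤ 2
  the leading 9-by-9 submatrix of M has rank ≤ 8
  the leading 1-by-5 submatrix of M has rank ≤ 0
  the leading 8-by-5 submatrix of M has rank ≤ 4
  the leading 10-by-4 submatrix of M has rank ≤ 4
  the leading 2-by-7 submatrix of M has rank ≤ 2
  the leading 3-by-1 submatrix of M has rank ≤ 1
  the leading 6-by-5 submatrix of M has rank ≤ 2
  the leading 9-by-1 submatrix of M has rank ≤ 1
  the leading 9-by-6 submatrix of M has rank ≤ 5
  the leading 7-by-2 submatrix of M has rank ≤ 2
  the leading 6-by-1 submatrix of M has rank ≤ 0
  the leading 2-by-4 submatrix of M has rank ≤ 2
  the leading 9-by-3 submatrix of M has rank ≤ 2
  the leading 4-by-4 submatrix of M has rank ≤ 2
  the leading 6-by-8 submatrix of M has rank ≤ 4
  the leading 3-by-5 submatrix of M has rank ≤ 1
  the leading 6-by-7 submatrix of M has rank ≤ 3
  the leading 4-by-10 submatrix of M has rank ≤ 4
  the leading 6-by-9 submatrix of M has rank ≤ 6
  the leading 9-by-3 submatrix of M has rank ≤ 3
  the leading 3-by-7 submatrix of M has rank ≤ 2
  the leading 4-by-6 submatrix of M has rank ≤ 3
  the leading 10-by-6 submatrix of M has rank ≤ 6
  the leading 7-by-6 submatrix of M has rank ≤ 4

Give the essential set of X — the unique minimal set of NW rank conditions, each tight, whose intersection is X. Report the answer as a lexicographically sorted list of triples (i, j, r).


Reconstructing r_w from the 29 given conditions:

  R[1]: 0  0  0  0  0  1  1  1  1  1
  R[2]: 0  1  1  1  1  2  2  2  2  2
  R[3]: 0  1  1  1  1  2  2  3  3  3
  R[4]: 0  1  1  2  2  3  3  4  4  4
  R[5]: 0  1  1  2  2  3  3  4  5  5
  R[6]: 0  1  1  2  2  3  3  4  5  6
  R[7]: 1  2  2  3  3  4  4  5  6  7
  R[8]: 1  2  2  3  4  5  5  6  7  8
  R[9]: 1  2  2  3  4  5  6  7  8  9
  R[10]: 1  2  3  4  5  6  7  8  9  10

giving w = (6, 2, 8, 4, 9, 10, 1, 5, 7, 3) via Δ²R.

8 SE-corners of the 23-cell Rothe diagram give Ess(w):

[(1, 5, 0), (3, 5, 1), (3, 7, 2), (6, 1, 0), (6, 3, 1), (6, 5, 2), (6, 7, 3), (9, 3, 2)]


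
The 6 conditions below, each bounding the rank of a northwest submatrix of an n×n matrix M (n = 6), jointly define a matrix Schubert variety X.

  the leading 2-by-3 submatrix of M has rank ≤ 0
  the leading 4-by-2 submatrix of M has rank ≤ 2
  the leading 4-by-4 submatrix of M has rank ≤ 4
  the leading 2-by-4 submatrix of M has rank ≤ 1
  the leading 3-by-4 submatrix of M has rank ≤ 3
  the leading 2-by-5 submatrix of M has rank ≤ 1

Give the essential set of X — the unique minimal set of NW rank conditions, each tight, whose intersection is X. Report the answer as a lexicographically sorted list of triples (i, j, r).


Recovering R(i,j) via the rank-extension bound from the 6 conditions:

  i=1: 0  0  0  1  1  1
  i=2: 0  0  0  1  1  2
  i=3: 1  1  1  2  2  3
  i=4: 1  2  2  3  3  4
  i=5: 1  2  3  4  4  5
  i=6: 1  2  3  4  5  6

giving w = (4, 6, 1, 2, 3, 5) via Δ²R.

ℓ(w)=7; the 2 essential cells (i,j,r):

[(2, 3, 0), (2, 5, 1)]


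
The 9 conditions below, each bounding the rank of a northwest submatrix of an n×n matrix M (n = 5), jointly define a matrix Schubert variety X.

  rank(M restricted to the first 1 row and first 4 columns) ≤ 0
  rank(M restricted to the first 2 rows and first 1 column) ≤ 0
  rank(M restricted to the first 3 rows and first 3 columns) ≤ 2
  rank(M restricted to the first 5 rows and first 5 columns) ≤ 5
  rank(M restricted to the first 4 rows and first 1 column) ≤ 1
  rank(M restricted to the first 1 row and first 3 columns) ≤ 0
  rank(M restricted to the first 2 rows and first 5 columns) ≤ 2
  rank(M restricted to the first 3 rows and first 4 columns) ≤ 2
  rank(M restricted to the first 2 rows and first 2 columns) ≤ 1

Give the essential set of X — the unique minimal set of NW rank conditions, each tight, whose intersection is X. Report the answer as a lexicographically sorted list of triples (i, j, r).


Reconstructing r_w from the 9 given conditions:

  i=1: 0  0  0  0  1
  i=2: 0  1  1  1  2
  i=3: 1  2  2  2  3
  i=4: 1  2  3  3  4
  i=5: 1  2  3  4  5

second differences of R give the permutation w = (5, 2, 1, 3, 4).

D(w) has 5 cells with 2 SE-corners; essential set:

[(1, 4, 0), (2, 1, 0)]


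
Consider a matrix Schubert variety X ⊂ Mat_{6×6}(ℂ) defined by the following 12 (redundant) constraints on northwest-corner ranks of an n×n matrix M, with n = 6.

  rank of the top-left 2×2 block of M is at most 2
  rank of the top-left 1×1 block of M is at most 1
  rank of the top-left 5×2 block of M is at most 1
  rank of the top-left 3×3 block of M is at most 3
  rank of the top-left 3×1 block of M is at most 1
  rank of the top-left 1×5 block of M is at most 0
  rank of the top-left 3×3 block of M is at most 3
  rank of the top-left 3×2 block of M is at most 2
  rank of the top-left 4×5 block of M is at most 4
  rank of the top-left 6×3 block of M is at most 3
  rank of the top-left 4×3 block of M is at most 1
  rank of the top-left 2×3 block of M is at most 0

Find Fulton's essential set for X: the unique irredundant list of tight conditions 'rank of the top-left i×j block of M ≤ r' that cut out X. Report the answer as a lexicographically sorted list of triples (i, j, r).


Computing R[i][j] = min implied NW-rank bound (n=6, 12 conditions):

  R[1]: 0 | 0 | 0 | 0 | 0 | 1
  R[2]: 0 | 0 | 0 | 1 | 1 | 2
  R[3]: 1 | 1 | 1 | 2 | 2 | 3
  R[4]: 1 | 1 | 1 | 2 | 3 | 4
  R[5]: 1 | 1 | 2 | 3 | 4 | 5
  R[6]: 1 | 2 | 3 | 4 | 5 | 6

hence w(1..6) = (6, 4, 1, 5, 3, 2).

D(w) has 11 cells with 4 SE-corners; essential set:

[(1, 5, 0), (2, 3, 0), (4, 3, 1), (5, 2, 1)]


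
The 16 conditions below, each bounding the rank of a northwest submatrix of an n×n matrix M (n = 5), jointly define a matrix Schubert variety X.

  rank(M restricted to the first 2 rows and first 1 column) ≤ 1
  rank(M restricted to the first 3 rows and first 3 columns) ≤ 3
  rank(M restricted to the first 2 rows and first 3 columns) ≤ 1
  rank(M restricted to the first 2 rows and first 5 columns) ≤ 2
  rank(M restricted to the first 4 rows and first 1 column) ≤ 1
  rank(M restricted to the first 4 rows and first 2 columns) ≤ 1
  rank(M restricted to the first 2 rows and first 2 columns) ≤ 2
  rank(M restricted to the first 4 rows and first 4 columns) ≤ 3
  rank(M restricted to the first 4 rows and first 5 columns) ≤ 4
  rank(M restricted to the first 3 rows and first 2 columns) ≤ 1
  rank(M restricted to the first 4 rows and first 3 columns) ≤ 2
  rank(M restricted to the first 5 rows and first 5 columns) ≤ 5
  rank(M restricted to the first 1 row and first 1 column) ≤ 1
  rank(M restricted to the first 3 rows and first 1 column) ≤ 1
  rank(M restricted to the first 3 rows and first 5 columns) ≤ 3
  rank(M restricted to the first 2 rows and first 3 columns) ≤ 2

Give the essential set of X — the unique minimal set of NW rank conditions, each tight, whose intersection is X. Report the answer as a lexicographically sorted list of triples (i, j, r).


Rank table r_w(5×5) implied by the 16 constraints:

  i=1: 1 1 1 1 1
  i=2: 1 1 1 2 2
  i=3: 1 1 2 3 3
  i=4: 1 1 2 3 4
  i=5: 1 2 3 4 5

hence w(1..5) = (1, 4, 3, 5, 2).

ℓ(w)=4; the 2 essential cells (i,j,r):

[(2, 3, 1), (4, 2, 1)]


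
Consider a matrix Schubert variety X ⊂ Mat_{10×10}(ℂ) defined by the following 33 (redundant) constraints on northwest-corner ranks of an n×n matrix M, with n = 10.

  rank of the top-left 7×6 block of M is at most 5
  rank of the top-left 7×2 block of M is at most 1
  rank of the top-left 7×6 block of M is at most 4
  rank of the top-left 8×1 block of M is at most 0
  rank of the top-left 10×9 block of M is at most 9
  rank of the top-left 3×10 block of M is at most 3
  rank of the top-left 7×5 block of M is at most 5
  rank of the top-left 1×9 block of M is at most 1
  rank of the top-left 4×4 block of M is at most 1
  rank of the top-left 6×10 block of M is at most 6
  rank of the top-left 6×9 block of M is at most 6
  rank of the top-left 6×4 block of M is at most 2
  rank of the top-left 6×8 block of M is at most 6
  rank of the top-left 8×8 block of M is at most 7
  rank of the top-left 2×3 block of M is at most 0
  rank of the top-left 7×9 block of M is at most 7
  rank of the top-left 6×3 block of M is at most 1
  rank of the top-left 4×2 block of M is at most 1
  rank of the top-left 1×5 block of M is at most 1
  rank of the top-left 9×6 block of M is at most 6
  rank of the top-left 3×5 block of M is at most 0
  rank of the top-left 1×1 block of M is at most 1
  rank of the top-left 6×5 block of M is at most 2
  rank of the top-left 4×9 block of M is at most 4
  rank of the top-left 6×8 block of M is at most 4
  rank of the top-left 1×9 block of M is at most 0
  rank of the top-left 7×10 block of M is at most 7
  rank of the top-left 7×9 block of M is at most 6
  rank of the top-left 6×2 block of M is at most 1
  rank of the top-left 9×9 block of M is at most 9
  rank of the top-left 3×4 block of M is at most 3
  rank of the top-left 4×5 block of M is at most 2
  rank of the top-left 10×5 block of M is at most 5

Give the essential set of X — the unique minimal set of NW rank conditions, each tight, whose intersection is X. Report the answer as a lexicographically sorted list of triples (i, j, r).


Rank table r_w(10×10) implied by the 33 constraints:

  R[1]: 0, 0, 0, 0, 0, 0, 0, 0, 0, 1
  R[2]: 0, 0, 0, 0, 0, 1, 1, 1, 1, 2
  R[3]: 0, 0, 0, 0, 0, 1, 2, 2, 2, 3
  R[4]: 0, 1, 1, 1, 1, 2, 3, 3, 3, 4
  R[5]: 0, 1, 1, 2, 2, 3, 4, 4, 4, 5
  R[6]: 0, 1, 1, 2, 2, 3, 4, 4, 5, 6
  R[7]: 0, 1, 2, 3, 3, 4, 5, 5, 6, 7
  R[8]: 0, 1, 2, 3, 4, 5, 6, 6, 7, 8
  R[9]: 1, 2, 3, 4, 5, 6, 7, 7, 8, 9
  R[10]: 1, 2, 3, 4, 5, 6, 7, 8, 9, 10

the unique w with this rank table is (10, 6, 7, 2, 4, 9, 3, 5, 1, 8).

6 SE-corners of the 28-cell Rothe diagram give Ess(w):

[(1, 9, 0), (3, 5, 0), (6, 3, 1), (6, 5, 2), (6, 8, 4), (8, 1, 0)]


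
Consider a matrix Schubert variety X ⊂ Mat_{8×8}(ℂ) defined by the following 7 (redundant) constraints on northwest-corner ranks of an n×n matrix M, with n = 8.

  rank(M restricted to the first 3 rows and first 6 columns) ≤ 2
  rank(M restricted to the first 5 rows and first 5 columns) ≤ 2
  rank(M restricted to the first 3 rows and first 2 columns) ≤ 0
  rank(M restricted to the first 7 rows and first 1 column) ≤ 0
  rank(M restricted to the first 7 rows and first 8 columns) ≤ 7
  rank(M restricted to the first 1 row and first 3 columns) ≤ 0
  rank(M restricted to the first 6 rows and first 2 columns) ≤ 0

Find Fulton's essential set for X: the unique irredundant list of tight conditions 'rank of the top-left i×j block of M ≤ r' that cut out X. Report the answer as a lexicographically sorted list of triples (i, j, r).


Reconstructing r_w from the 7 given conditions:

  0  0  0  1  1  1  1  1
  0  0  1  2  2  2  2  2
  0  0  1  2  2  2  3  3
  0  0  1  2  2  3  4  4
  0  0  1  2  2  3  4  5
  0  0  1  2  3  4  5  6
  0  1  2  3  4  5  6  7
  1  2  3  4  5  6  7  8

so w = (4, 3, 7, 6, 8, 5, 2, 1).

ℓ(w)=18; the 5 essential cells (i,j,r):

[(1, 3, 0), (3, 6, 2), (5, 5, 2), (6, 2, 0), (7, 1, 0)]


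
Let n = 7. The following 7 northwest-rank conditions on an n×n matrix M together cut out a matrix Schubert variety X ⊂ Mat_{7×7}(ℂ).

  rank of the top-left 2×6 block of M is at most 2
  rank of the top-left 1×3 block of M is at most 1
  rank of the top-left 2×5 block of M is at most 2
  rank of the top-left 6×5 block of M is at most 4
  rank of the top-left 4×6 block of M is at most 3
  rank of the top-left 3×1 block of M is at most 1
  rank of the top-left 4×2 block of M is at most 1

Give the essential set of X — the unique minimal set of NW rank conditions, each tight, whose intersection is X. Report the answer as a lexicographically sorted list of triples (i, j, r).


Reconstructing r_w from the 7 given conditions:

  R[1]: 1 1 1 1 1 1 1
  R[2]: 1 1 2 2 2 2 2
  R[3]: 1 1 2 3 3 3 3
  R[4]: 1 1 2 3 3 3 4
  R[5]: 1 2 3 4 4 4 5
  R[6]: 1 2 3 4 4 5 6
  R[7]: 1 2 3 4 5 6 7

reading off 1-entries of Δ²R: w = (1, 3, 4, 7, 2, 6, 5).

|D(w)|=6, |Ess(w)|=3:

[(4, 2, 1), (4, 6, 3), (6, 5, 4)]


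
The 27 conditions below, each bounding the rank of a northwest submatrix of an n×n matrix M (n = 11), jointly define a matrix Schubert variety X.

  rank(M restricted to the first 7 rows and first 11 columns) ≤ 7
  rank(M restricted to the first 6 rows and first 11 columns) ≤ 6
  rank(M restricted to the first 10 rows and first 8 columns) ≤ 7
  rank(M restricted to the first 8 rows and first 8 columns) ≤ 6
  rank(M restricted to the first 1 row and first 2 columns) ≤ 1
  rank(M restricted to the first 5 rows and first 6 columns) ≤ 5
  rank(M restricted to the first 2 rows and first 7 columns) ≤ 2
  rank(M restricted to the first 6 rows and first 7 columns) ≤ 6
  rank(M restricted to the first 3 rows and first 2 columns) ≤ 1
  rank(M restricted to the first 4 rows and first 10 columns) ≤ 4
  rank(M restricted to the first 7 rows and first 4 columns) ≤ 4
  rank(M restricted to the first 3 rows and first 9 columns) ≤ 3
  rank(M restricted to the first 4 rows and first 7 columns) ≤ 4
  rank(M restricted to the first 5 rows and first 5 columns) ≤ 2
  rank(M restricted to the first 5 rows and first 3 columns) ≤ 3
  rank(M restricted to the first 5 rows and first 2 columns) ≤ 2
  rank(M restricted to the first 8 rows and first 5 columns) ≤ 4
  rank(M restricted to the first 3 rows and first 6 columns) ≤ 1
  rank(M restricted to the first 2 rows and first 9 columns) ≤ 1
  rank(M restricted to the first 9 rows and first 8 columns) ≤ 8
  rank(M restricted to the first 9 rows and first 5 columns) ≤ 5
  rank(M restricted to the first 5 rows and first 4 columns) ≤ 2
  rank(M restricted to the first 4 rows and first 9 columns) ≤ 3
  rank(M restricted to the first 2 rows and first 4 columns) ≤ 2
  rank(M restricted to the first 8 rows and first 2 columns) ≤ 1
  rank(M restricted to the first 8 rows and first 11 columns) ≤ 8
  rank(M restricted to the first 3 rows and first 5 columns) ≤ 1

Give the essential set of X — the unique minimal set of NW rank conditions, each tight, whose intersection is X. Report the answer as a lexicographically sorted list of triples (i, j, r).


The tightest implied rank at each (i,j), from the 27 conditions:

  R[1]: 1, 1, 1, 1, 1, 1, 1, 1, 1, 1, 1
  R[2]: 1, 1, 1, 1, 1, 1, 1, 1, 1, 2, 2
  R[3]: 1, 1, 1, 1, 1, 1, 2, 2, 2, 3, 3
  R[4]: 1, 1, 2, 2, 2, 2, 3, 3, 3, 4, 4
  R[5]: 1, 1, 2, 2, 2, 3, 4, 4, 4, 5, 5
  R[6]: 1, 1, 2, 3, 3, 4, 5, 5, 5, 6, 6
  R[7]: 1, 1, 2, 3, 4, 5, 6, 6, 6, 7, 7
  R[8]: 1, 1, 2, 3, 4, 5, 6, 6, 7, 8, 8
  R[9]: 1, 2, 3, 4, 5, 6, 7, 7, 8, 9, 9
  R[10]: 1, 2, 3, 4, 5, 6, 7, 7, 8, 9, 10
  R[11]: 1, 2, 3, 4, 5, 6, 7, 8, 9, 10, 11

giving w = (1, 10, 7, 3, 6, 4, 5, 9, 2, 11, 8) via Δ²R.

D(w) has 22 cells with 6 SE-corners; essential set:

[(2, 9, 1), (3, 6, 1), (5, 5, 2), (8, 2, 1), (8, 8, 6), (10, 8, 7)]


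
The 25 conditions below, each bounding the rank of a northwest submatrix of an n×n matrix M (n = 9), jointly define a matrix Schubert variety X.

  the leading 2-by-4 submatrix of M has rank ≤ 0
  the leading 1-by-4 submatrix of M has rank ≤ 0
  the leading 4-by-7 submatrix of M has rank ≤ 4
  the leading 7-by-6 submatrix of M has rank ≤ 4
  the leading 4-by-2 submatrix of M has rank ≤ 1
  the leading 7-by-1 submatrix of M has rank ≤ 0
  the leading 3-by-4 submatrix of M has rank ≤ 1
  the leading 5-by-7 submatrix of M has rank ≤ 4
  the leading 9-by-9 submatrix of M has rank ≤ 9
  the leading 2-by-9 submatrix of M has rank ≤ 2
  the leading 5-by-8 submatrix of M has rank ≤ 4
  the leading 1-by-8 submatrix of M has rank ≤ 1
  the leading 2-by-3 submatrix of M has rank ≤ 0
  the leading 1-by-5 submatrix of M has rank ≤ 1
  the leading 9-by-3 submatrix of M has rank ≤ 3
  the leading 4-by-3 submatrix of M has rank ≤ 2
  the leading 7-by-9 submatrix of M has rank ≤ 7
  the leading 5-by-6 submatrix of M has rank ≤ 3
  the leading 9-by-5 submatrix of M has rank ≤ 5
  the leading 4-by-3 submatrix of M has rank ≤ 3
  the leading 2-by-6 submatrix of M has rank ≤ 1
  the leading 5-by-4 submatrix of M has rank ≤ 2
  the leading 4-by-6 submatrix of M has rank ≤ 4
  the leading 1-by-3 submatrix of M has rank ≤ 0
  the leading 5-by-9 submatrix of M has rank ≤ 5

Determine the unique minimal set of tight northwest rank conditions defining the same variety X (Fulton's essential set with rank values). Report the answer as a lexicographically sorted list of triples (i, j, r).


Computing R[i][j] = min implied NW-rank bound (n=9, 25 conditions):

  row 1: 0 | 0 | 0 | 0 | 1 | 1 | 1 | 1 | 1
  row 2: 0 | 0 | 0 | 0 | 1 | 1 | 2 | 2 | 2
  row 3: 0 | 1 | 1 | 1 | 2 | 2 | 3 | 3 | 3
  row 4: 0 | 1 | 2 | 2 | 3 | 3 | 4 | 4 | 4
  row 5: 0 | 1 | 2 | 2 | 3 | 3 | 4 | 4 | 5
  row 6: 0 | 1 | 2 | 3 | 4 | 4 | 5 | 5 | 6
  row 7: 0 | 1 | 2 | 3 | 4 | 4 | 5 | 6 | 7
  row 8: 1 | 2 | 3 | 4 | 5 | 5 | 6 | 7 | 8
  row 9: 1 | 2 | 3 | 4 | 5 | 6 | 7 | 8 | 9

hence w(1..9) = (5, 7, 2, 3, 9, 4, 8, 1, 6).

Rothe diagram D(w) (18 cells), 7 SE-corners (essential conditions):

[(2, 4, 0), (2, 6, 1), (5, 4, 2), (5, 6, 3), (5, 8, 4), (7, 1, 0), (7, 6, 4)]


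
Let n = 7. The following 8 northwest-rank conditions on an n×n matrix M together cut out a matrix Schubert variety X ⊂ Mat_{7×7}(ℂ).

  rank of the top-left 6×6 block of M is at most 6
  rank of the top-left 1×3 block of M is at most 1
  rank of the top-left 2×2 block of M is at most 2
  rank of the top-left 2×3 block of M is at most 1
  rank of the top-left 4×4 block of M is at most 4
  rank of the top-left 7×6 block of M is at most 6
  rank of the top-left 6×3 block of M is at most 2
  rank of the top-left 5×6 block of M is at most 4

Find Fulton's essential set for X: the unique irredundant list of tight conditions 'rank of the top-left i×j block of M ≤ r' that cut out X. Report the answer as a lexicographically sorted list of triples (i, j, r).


Computing R[i][j] = min implied NW-rank bound (n=7, 8 conditions):

  1, 1, 1, 1, 1, 1, 1
  1, 1, 1, 2, 2, 2, 2
  1, 2, 2, 3, 3, 3, 3
  1, 2, 2, 3, 4, 4, 4
  1, 2, 2, 3, 4, 4, 5
  1, 2, 2, 3, 4, 5, 6
  1, 2, 3, 4, 5, 6, 7

reading off 1-entries of Δ²R: w = (1, 4, 2, 5, 7, 6, 3).

Fulton essential set (3 of the 6 Rothe cells):

[(2, 3, 1), (5, 6, 4), (6, 3, 2)]


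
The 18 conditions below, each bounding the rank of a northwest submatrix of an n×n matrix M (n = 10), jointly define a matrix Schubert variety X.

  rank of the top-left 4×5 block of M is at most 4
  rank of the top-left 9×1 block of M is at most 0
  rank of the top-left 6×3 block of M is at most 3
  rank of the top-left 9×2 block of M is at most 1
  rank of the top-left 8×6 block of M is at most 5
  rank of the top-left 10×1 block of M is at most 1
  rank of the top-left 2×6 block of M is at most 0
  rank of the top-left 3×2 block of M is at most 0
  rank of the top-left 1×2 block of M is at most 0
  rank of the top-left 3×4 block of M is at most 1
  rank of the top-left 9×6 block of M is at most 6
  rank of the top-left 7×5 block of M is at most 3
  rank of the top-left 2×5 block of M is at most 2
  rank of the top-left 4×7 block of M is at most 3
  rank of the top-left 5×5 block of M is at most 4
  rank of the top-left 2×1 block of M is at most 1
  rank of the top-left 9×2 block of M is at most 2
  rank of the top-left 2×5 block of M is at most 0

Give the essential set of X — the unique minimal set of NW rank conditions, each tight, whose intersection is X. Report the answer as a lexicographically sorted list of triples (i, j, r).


Propagating the 18 rank bounds to every northwest block:

  R[1]: 0 | 0 | 0 | 0 | 0 | 0 | 1 | 1 | 1 | 1
  R[2]: 0 | 0 | 0 | 0 | 0 | 0 | 1 | 2 | 2 | 2
  R[3]: 0 | 0 | 1 | 1 | 1 | 1 | 2 | 3 | 3 | 3
  R[4]: 0 | 1 | 2 | 2 | 2 | 2 | 3 | 4 | 4 | 4
  R[5]: 0 | 1 | 2 | 3 | 3 | 3 | 4 | 5 | 5 | 5
  R[6]: 0 | 1 | 2 | 3 | 3 | 4 | 5 | 6 | 6 | 6
  R[7]: 0 | 1 | 2 | 3 | 3 | 4 | 5 | 6 | 7 | 7
  R[8]: 0 | 1 | 2 | 3 | 4 | 5 | 6 | 7 | 8 | 8
  R[9]: 0 | 1 | 2 | 3 | 4 | 5 | 6 | 7 | 8 | 9
  R[10]: 1 | 2 | 3 | 4 | 5 | 6 | 7 | 8 | 9 | 10

hence w(1..10) = (7, 8, 3, 2, 4, 6, 9, 5, 10, 1).

|D(w)|=22, |Ess(w)|=4:

[(2, 6, 0), (3, 2, 0), (7, 5, 3), (9, 1, 0)]


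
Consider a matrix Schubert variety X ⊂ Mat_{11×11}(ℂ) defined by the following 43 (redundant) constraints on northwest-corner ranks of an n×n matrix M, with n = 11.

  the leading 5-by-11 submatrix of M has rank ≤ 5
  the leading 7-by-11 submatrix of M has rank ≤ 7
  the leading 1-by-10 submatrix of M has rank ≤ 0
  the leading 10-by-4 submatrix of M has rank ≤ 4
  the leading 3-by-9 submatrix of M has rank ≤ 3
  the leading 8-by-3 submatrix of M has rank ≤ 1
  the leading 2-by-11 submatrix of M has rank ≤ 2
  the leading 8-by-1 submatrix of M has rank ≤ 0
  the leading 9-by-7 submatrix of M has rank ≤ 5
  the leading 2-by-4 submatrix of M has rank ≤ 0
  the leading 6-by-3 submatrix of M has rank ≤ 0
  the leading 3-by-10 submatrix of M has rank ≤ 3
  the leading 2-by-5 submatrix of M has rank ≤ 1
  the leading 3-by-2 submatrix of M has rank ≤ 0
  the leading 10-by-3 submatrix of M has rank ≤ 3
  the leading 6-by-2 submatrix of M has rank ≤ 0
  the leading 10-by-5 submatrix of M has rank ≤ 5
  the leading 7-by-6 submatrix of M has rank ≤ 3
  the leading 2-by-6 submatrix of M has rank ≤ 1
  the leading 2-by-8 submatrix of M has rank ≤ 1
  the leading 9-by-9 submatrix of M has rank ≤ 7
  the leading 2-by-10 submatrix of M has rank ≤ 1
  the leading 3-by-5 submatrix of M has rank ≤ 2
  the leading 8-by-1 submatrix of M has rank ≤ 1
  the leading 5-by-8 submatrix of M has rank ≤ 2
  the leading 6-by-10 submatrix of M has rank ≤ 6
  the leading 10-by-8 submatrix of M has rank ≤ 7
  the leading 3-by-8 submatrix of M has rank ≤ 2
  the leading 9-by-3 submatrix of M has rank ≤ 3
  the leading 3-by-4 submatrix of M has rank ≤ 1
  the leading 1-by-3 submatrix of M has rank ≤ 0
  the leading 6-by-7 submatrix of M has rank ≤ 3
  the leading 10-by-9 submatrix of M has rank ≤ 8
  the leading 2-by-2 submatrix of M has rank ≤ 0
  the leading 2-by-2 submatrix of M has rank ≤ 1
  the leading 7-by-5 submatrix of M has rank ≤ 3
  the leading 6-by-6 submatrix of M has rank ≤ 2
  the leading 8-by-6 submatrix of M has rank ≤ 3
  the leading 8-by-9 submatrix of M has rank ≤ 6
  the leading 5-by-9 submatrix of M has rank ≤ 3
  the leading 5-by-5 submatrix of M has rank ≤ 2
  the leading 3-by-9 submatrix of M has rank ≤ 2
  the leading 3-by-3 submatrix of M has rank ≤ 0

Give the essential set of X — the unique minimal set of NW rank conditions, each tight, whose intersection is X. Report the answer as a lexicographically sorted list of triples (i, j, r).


Propagating the 43 rank bounds to every northwest block:

  R[1]: 0, 0, 0, 0, 0, 0, 0, 0, 0, 0, 1
  R[2]: 0, 0, 0, 0, 1, 1, 1, 1, 1, 1, 2
  R[3]: 0, 0, 0, 1, 2, 2, 2, 2, 2, 2, 3
  R[4]: 0, 0, 0, 1, 2, 2, 2, 2, 3, 3, 4
  R[5]: 0, 0, 0, 1, 2, 2, 2, 2, 3, 4, 5
  R[6]: 0, 0, 0, 1, 2, 2, 3, 3, 4, 5, 6
  R[7]: 0, 1, 1, 2, 3, 3, 4, 4, 5, 6, 7
  R[8]: 0, 1, 1, 2, 3, 3, 4, 5, 6, 7, 8
  R[9]: 1, 2, 2, 3, 4, 4, 5, 6, 7, 8, 9
  R[10]: 1, 2, 3, 4, 5, 5, 6, 7, 8, 9, 10
  R[11]: 1, 2, 3, 4, 5, 6, 7, 8, 9, 10, 11

reading off 1-entries of Δ²R: w = (11, 5, 4, 9, 10, 7, 2, 8, 1, 3, 6).

D(w) has 37 cells with 8 SE-corners; essential set:

[(1, 10, 0), (2, 4, 0), (5, 8, 2), (6, 3, 0), (6, 6, 2), (8, 1, 0), (8, 3, 1), (8, 6, 3)]


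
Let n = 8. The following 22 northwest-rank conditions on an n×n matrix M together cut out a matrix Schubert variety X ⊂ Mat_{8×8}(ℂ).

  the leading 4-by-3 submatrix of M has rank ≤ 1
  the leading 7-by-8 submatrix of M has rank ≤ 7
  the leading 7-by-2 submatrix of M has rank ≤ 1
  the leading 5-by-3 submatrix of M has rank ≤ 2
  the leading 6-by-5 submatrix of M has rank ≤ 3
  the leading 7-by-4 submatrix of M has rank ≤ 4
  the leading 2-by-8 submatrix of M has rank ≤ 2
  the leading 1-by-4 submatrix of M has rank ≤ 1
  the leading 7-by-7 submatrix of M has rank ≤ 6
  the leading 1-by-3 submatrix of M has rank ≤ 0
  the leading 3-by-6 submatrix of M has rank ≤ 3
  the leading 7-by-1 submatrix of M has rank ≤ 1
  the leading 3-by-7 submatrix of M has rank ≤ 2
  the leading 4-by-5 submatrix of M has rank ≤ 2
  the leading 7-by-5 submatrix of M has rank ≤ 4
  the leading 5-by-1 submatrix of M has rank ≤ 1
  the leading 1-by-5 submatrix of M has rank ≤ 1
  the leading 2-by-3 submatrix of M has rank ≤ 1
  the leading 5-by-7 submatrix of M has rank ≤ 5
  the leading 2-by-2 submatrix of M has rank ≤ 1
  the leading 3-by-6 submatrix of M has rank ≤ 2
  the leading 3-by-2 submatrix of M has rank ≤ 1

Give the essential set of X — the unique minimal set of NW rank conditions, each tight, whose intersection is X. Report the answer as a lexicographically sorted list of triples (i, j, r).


Reconstructing r_w from the 22 given conditions:

  0, 0, 0, 1, 1, 1, 1, 1
  1, 1, 1, 2, 2, 2, 2, 2
  1, 1, 1, 2, 2, 2, 2, 3
  1, 1, 1, 2, 2, 3, 3, 4
  1, 1, 2, 3, 3, 4, 4, 5
  1, 1, 2, 3, 3, 4, 5, 6
  1, 1, 2, 3, 4, 5, 6, 7
  1, 2, 3, 4, 5, 6, 7, 8

second differences of R give the permutation w = (4, 1, 8, 6, 3, 7, 5, 2).

ℓ(w)=15; the 6 essential cells (i,j,r):

[(1, 3, 0), (3, 7, 2), (4, 3, 1), (4, 5, 2), (6, 5, 3), (7, 2, 1)]


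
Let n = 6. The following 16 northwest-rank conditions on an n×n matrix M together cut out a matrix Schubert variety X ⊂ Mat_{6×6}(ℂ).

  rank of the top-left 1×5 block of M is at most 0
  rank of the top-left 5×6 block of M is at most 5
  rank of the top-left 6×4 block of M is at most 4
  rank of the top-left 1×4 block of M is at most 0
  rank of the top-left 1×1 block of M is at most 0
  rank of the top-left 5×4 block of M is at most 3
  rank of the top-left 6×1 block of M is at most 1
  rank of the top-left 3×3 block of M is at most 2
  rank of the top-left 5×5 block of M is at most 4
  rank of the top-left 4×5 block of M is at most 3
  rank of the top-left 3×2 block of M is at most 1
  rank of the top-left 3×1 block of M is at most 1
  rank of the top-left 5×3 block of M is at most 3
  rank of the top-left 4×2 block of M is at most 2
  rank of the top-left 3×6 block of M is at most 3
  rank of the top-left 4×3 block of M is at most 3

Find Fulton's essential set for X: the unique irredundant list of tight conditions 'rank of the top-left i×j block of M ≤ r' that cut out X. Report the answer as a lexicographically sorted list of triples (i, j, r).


Rank table r_w(6×6) implied by the 16 constraints:

  row 1: 0, 0, 0, 0, 0, 1
  row 2: 1, 1, 1, 1, 1, 2
  row 3: 1, 1, 2, 2, 2, 3
  row 4: 1, 2, 3, 3, 3, 4
  row 5: 1, 2, 3, 3, 4, 5
  row 6: 1, 2, 3, 4, 5, 6

reading off 1-entries of Δ²R: w = (6, 1, 3, 2, 5, 4).

ℓ(w)=7; the 3 essential cells (i,j,r):

[(1, 5, 0), (3, 2, 1), (5, 4, 3)]


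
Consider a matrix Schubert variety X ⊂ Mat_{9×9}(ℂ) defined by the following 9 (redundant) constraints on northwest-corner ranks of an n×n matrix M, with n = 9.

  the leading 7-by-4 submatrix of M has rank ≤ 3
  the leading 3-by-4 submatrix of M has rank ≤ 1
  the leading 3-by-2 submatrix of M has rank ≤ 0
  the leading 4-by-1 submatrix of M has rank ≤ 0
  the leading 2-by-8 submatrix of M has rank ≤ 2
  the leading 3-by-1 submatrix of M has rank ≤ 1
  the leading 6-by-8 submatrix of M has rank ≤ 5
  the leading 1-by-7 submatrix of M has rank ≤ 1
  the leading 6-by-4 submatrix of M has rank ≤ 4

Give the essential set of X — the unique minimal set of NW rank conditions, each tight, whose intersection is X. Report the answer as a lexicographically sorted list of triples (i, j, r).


Recovering R(i,j) via the rank-extension bound from the 9 conditions:

  i=1: 0  0  1  1  1  1  1  1  1
  i=2: 0  0  1  1  2  2  2  2  2
  i=3: 0  0  1  1  2  3  3  3  3
  i=4: 0  1  2  2  3  4  4  4  4
  i=5: 1  2  3  3  4  5  5  5  5
  i=6: 1  2  3  3  4  5  5  5  6
  i=7: 1  2  3  3  4  5  6  6  7
  i=8: 1  2  3  4  5  6  7  7  8
  i=9: 1  2  3  4  5  6  7  8  9

second differences of R give the permutation w = (3, 5, 6, 2, 1, 9, 7, 4, 8).

|D(w)|=13, |Ess(w)|=5:

[(3, 2, 0), (3, 4, 1), (4, 1, 0), (6, 8, 5), (7, 4, 3)]


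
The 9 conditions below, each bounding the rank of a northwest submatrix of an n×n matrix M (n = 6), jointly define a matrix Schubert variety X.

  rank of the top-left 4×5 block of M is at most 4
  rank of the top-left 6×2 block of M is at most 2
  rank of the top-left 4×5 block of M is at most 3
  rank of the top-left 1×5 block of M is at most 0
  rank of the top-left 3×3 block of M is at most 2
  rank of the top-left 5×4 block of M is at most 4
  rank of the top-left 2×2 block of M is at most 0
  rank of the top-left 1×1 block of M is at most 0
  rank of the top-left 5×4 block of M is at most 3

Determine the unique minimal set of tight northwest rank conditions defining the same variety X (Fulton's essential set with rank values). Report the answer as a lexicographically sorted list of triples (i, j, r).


The tightest implied rank at each (i,j), from the 9 conditions:

  0 | 0 | 0 | 0 | 0 | 1
  0 | 0 | 1 | 1 | 1 | 2
  1 | 1 | 2 | 2 | 2 | 3
  1 | 2 | 3 | 3 | 3 | 4
  1 | 2 | 3 | 3 | 4 | 5
  1 | 2 | 3 | 4 | 5 | 6

reading off 1-entries of Δ²R: w = (6, 3, 1, 2, 5, 4).

|D(w)|=8, |Ess(w)|=3:

[(1, 5, 0), (2, 2, 0), (5, 4, 3)]


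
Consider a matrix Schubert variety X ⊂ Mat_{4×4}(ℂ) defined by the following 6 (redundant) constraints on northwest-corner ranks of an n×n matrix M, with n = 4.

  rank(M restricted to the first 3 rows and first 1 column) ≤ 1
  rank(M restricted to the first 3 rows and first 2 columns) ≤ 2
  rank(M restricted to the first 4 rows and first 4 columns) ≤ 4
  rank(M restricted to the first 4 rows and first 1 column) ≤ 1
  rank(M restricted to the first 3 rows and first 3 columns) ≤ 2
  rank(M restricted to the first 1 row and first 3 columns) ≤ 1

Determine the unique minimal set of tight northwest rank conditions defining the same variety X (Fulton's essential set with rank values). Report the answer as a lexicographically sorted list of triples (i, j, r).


Propagating the 6 rank bounds to every northwest block:

  i=1: 1, 1, 1, 1
  i=2: 1, 2, 2, 2
  i=3: 1, 2, 2, 3
  i=4: 1, 2, 3, 4

second differences of R give the permutation w = (1, 2, 4, 3).

Fulton essential set (the sole Rothe cell):

[(3, 3, 2)]


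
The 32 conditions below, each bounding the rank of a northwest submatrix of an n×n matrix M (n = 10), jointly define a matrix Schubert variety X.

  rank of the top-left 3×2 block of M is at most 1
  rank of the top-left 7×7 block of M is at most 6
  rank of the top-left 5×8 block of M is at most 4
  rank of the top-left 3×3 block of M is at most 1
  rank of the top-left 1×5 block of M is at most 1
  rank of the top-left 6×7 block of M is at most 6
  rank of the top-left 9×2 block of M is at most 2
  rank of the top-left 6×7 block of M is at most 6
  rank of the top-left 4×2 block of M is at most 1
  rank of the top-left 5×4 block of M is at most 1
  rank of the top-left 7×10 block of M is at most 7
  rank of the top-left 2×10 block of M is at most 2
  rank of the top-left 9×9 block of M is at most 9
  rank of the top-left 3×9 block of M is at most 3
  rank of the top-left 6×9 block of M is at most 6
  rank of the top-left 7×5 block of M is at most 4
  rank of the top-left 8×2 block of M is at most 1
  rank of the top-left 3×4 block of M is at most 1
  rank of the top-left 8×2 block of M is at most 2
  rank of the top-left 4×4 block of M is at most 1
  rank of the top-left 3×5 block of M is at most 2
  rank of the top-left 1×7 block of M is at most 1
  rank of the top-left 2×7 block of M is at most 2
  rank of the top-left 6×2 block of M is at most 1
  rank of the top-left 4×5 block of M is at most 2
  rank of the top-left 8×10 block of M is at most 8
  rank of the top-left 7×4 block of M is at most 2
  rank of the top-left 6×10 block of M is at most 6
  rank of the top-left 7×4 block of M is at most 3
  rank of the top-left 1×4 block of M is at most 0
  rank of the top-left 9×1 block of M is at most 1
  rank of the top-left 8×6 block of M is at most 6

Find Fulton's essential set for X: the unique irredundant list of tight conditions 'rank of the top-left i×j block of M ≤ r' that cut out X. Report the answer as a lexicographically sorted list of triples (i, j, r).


Computing R[i][j] = min implied NW-rank bound (n=10, 32 conditions):

  0 | 0 | 0 | 0 | 1 | 1 | 1 | 1 | 1 | 1
  1 | 1 | 1 | 1 | 2 | 2 | 2 | 2 | 2 | 2
  1 | 1 | 1 | 1 | 2 | 3 | 3 | 3 | 3 | 3
  1 | 1 | 1 | 1 | 2 | 3 | 4 | 4 | 4 | 4
  1 | 1 | 1 | 1 | 2 | 3 | 4 | 4 | 5 | 5
  1 | 1 | 2 | 2 | 3 | 4 | 5 | 5 | 6 | 6
  1 | 1 | 2 | 2 | 3 | 4 | 5 | 6 | 7 | 7
  1 | 1 | 2 | 3 | 4 | 5 | 6 | 7 | 8 | 8
  1 | 2 | 3 | 4 | 5 | 6 | 7 | 8 | 9 | 9
  1 | 2 | 3 | 4 | 5 | 6 | 7 | 8 | 9 | 10

second differences of R give the permutation w = (5, 1, 6, 7, 9, 3, 8, 4, 2, 10).

ℓ(w)=18; the 5 essential cells (i,j,r):

[(1, 4, 0), (5, 4, 1), (5, 8, 4), (7, 4, 2), (8, 2, 1)]


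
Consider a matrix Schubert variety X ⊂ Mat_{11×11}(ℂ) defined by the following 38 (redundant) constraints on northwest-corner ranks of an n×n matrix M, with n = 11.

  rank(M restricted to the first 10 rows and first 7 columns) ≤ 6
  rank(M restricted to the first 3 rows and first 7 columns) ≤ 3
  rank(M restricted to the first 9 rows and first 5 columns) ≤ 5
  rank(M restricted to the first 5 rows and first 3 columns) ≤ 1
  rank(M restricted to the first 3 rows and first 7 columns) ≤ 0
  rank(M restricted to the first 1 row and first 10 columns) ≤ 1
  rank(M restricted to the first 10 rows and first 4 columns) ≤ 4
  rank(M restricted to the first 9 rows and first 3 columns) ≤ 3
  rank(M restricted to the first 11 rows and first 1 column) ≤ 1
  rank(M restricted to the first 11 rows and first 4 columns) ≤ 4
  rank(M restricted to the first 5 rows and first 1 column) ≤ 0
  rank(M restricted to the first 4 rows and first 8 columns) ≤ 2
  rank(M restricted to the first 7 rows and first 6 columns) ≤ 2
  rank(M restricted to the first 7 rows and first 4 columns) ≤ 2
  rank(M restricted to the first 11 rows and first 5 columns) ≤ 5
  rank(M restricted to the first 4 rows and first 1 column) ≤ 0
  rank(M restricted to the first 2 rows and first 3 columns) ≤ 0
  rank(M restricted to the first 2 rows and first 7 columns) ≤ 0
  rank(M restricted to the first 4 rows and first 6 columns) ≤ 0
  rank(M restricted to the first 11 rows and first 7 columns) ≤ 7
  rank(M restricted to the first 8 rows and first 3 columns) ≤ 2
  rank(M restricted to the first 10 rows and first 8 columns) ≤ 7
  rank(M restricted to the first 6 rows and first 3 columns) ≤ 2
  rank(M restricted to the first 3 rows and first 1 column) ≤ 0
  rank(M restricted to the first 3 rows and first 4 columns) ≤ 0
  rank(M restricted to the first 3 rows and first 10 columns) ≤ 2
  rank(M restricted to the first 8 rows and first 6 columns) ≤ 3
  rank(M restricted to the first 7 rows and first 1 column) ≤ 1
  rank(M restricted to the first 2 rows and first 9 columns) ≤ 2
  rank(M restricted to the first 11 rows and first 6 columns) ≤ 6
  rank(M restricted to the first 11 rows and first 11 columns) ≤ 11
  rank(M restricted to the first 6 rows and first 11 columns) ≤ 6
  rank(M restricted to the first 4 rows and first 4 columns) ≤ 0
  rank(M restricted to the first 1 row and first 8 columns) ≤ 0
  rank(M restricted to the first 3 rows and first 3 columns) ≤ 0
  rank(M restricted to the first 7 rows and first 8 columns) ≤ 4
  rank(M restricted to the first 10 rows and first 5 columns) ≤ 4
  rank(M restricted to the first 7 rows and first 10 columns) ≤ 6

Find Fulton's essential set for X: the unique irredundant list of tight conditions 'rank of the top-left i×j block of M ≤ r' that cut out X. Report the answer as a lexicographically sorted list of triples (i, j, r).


The tightest implied rank at each (i,j), from the 38 conditions:

  R[1]: 0, 0, 0, 0, 0, 0, 0, 0, 1, 1, 1
  R[2]: 0, 0, 0, 0, 0, 0, 0, 1, 2, 2, 2
  R[3]: 0, 0, 0, 0, 0, 0, 0, 1, 2, 2, 3
  R[4]: 0, 0, 0, 0, 0, 0, 1, 2, 3, 3, 4
  R[5]: 0, 1, 1, 1, 1, 1, 2, 3, 4, 4, 5
  R[6]: 1, 2, 2, 2, 2, 2, 3, 4, 5, 5, 6
  R[7]: 1, 2, 2, 2, 2, 2, 3, 4, 5, 6, 7
  R[8]: 1, 2, 2, 3, 3, 3, 4, 5, 6, 7, 8
  R[9]: 1, 2, 3, 4, 4, 4, 5, 6, 7, 8, 9
  R[10]: 1, 2, 3, 4, 4, 5, 6, 7, 8, 9, 10
  R[11]: 1, 2, 3, 4, 5, 6, 7, 8, 9, 10, 11

so w = (9, 8, 11, 7, 2, 1, 10, 4, 3, 6, 5).

|D(w)|=36, |Ess(w)|=8:

[(1, 8, 0), (3, 7, 0), (3, 10, 2), (4, 6, 0), (5, 1, 0), (7, 6, 2), (8, 3, 2), (10, 5, 4)]
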